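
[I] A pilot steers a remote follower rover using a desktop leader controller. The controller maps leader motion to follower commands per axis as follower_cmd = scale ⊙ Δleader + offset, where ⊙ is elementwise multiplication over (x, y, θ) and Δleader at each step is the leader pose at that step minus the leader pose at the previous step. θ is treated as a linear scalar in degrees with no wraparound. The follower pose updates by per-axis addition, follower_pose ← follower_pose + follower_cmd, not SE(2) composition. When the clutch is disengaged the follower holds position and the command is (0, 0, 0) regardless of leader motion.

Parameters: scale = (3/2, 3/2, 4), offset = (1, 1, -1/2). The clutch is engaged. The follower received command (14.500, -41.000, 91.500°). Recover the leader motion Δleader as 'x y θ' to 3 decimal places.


9.000 -28.000 23.000

axis x: (14.500 − 1) / (3/2) = 9.000
axis y: (-41.000 − 1) / (3/2) = -28.000
axis θ: (91.500 − -1/2) / (4) = 23.000


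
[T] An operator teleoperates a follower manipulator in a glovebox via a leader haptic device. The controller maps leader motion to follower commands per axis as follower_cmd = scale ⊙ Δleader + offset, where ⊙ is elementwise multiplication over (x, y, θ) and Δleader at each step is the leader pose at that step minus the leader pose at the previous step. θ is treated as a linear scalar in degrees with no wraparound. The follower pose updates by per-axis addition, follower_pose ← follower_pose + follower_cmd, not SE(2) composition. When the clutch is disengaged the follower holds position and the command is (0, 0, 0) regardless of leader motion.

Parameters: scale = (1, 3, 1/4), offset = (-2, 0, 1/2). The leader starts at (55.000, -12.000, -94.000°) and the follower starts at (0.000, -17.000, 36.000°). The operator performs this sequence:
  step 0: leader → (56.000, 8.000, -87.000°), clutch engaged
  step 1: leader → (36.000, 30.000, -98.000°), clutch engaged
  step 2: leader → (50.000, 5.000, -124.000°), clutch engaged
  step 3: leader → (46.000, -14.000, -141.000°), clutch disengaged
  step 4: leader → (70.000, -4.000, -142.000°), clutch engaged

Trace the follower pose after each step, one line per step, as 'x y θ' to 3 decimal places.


step 0: Δleader=(1.000, 20.000, 7.000°), engaged; cmd=(-1.000, 60.000, 2.250°) → follower=(-1.000, 43.000, 38.250°)
step 1: Δleader=(-20.000, 22.000, -11.000°), engaged; cmd=(-22.000, 66.000, -2.250°) → follower=(-23.000, 109.000, 36.000°)
step 2: Δleader=(14.000, -25.000, -26.000°), engaged; cmd=(12.000, -75.000, -6.000°) → follower=(-11.000, 34.000, 30.000°)
step 3: Δleader=(-4.000, -19.000, -17.000°), disengaged; cmd=(0,0,0) → follower holds at (-11.000, 34.000, 30.000°)
step 4: Δleader=(24.000, 10.000, -1.000°), engaged; cmd=(22.000, 30.000, 0.250°) → follower=(11.000, 64.000, 30.250°)

-1.000 43.000 38.250
-23.000 109.000 36.000
-11.000 34.000 30.000
-11.000 34.000 30.000
11.000 64.000 30.250


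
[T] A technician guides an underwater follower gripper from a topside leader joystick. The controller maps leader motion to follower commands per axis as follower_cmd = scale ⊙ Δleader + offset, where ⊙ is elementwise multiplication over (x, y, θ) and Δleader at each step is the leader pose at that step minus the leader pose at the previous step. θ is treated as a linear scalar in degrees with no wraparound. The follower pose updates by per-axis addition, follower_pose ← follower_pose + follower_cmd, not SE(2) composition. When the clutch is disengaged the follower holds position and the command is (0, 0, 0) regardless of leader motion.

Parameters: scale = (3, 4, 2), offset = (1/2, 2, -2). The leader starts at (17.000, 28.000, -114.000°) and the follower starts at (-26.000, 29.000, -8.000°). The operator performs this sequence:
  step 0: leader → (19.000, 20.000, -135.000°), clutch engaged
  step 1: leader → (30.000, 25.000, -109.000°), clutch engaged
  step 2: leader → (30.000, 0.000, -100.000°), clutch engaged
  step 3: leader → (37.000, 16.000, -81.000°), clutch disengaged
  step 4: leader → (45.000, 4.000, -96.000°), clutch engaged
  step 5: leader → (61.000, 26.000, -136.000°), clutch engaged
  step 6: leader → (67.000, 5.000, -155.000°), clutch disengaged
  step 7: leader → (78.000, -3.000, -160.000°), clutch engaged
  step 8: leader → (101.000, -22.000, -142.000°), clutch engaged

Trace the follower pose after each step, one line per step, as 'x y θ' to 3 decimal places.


-19.500 -1.000 -52.000
14.000 21.000 -2.000
14.500 -77.000 14.000
14.500 -77.000 14.000
39.000 -123.000 -18.000
87.500 -33.000 -100.000
87.500 -33.000 -100.000
121.000 -63.000 -112.000
190.500 -137.000 -78.000

step 0: Δleader=(2.000, -8.000, -21.000°), engaged; cmd=(6.500, -30.000, -44.000°) → follower=(-19.500, -1.000, -52.000°)
step 1: Δleader=(11.000, 5.000, 26.000°), engaged; cmd=(33.500, 22.000, 50.000°) → follower=(14.000, 21.000, -2.000°)
step 2: Δleader=(0.000, -25.000, 9.000°), engaged; cmd=(0.500, -98.000, 16.000°) → follower=(14.500, -77.000, 14.000°)
step 3: Δleader=(7.000, 16.000, 19.000°), disengaged; cmd=(0,0,0) → follower holds at (14.500, -77.000, 14.000°)
step 4: Δleader=(8.000, -12.000, -15.000°), engaged; cmd=(24.500, -46.000, -32.000°) → follower=(39.000, -123.000, -18.000°)
step 5: Δleader=(16.000, 22.000, -40.000°), engaged; cmd=(48.500, 90.000, -82.000°) → follower=(87.500, -33.000, -100.000°)
step 6: Δleader=(6.000, -21.000, -19.000°), disengaged; cmd=(0,0,0) → follower holds at (87.500, -33.000, -100.000°)
step 7: Δleader=(11.000, -8.000, -5.000°), engaged; cmd=(33.500, -30.000, -12.000°) → follower=(121.000, -63.000, -112.000°)
step 8: Δleader=(23.000, -19.000, 18.000°), engaged; cmd=(69.500, -74.000, 34.000°) → follower=(190.500, -137.000, -78.000°)


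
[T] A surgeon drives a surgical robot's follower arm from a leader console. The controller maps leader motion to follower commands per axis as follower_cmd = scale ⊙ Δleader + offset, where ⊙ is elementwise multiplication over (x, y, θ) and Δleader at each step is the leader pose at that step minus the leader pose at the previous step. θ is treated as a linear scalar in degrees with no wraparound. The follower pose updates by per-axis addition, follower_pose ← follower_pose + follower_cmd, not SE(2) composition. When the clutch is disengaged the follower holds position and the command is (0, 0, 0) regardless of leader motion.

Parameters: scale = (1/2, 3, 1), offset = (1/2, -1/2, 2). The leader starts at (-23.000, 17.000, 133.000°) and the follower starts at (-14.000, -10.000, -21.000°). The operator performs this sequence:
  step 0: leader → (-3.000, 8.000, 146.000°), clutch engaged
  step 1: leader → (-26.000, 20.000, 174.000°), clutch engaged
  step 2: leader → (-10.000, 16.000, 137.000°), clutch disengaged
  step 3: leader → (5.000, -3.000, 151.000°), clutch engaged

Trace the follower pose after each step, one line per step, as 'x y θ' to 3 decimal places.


-3.500 -37.500 -6.000
-14.500 -2.000 24.000
-14.500 -2.000 24.000
-6.500 -59.500 40.000

step 0: Δleader=(20.000, -9.000, 13.000°), engaged; cmd=(10.500, -27.500, 15.000°) → follower=(-3.500, -37.500, -6.000°)
step 1: Δleader=(-23.000, 12.000, 28.000°), engaged; cmd=(-11.000, 35.500, 30.000°) → follower=(-14.500, -2.000, 24.000°)
step 2: Δleader=(16.000, -4.000, -37.000°), disengaged; cmd=(0,0,0) → follower holds at (-14.500, -2.000, 24.000°)
step 3: Δleader=(15.000, -19.000, 14.000°), engaged; cmd=(8.000, -57.500, 16.000°) → follower=(-6.500, -59.500, 40.000°)


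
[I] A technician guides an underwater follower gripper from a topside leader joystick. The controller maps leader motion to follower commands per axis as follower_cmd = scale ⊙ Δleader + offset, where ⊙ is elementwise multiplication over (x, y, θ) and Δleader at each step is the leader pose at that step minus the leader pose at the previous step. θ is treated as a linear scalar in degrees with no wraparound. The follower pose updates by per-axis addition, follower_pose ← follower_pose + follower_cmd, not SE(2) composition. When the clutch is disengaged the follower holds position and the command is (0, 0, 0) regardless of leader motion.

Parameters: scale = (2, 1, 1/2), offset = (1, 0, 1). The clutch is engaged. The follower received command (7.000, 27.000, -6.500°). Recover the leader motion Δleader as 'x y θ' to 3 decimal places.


3.000 27.000 -15.000

axis x: (7.000 − 1) / (2) = 3.000
axis y: (27.000 − 0) / (1) = 27.000
axis θ: (-6.500 − 1) / (1/2) = -15.000


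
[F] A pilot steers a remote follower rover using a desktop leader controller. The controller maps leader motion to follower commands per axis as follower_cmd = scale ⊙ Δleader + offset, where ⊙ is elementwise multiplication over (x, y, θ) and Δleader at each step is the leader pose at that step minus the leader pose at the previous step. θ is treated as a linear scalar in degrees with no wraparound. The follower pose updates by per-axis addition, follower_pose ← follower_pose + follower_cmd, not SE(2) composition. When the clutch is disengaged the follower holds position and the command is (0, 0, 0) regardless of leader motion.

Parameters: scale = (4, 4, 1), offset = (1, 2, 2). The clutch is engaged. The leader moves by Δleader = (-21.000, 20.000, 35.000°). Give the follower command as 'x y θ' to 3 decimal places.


-83.000 82.000 37.000

axis x: 4·-21.000 + 1 = -83.000
axis y: 4·20.000 + 2 = 82.000
axis θ: 1·35.000 + 2 = 37.000


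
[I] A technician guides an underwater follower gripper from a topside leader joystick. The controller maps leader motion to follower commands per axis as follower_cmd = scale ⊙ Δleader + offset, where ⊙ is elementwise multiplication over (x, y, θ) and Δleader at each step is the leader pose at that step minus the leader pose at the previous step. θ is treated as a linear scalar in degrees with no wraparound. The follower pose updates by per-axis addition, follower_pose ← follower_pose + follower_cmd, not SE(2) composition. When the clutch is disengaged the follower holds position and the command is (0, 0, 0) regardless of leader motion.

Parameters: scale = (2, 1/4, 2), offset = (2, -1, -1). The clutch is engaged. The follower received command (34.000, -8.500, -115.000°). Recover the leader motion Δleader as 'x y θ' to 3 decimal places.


axis x: (34.000 − 2) / (2) = 16.000
axis y: (-8.500 − -1) / (1/4) = -30.000
axis θ: (-115.000 − -1) / (2) = -57.000

16.000 -30.000 -57.000


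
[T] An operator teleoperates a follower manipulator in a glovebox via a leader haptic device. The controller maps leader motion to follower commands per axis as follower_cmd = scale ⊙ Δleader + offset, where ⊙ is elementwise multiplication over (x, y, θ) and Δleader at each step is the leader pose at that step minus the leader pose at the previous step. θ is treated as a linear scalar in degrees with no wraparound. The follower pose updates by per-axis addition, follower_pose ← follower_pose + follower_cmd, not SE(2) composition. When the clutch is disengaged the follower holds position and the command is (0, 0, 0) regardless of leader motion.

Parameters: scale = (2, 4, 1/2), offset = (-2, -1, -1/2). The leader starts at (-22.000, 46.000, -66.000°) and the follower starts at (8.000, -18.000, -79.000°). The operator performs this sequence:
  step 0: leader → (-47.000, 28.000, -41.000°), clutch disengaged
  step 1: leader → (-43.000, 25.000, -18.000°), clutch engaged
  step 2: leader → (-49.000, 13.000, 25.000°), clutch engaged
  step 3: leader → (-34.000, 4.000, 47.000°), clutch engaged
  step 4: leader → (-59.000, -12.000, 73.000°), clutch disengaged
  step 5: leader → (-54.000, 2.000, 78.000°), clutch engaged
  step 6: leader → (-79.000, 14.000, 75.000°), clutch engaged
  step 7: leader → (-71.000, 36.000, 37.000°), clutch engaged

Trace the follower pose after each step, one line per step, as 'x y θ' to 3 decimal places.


8.000 -18.000 -79.000
14.000 -31.000 -68.000
0.000 -80.000 -47.000
28.000 -117.000 -36.500
28.000 -117.000 -36.500
36.000 -62.000 -34.500
-16.000 -15.000 -36.500
-2.000 72.000 -56.000

step 0: Δleader=(-25.000, -18.000, 25.000°), disengaged; cmd=(0,0,0) → follower holds at (8.000, -18.000, -79.000°)
step 1: Δleader=(4.000, -3.000, 23.000°), engaged; cmd=(6.000, -13.000, 11.000°) → follower=(14.000, -31.000, -68.000°)
step 2: Δleader=(-6.000, -12.000, 43.000°), engaged; cmd=(-14.000, -49.000, 21.000°) → follower=(0.000, -80.000, -47.000°)
step 3: Δleader=(15.000, -9.000, 22.000°), engaged; cmd=(28.000, -37.000, 10.500°) → follower=(28.000, -117.000, -36.500°)
step 4: Δleader=(-25.000, -16.000, 26.000°), disengaged; cmd=(0,0,0) → follower holds at (28.000, -117.000, -36.500°)
step 5: Δleader=(5.000, 14.000, 5.000°), engaged; cmd=(8.000, 55.000, 2.000°) → follower=(36.000, -62.000, -34.500°)
step 6: Δleader=(-25.000, 12.000, -3.000°), engaged; cmd=(-52.000, 47.000, -2.000°) → follower=(-16.000, -15.000, -36.500°)
step 7: Δleader=(8.000, 22.000, -38.000°), engaged; cmd=(14.000, 87.000, -19.500°) → follower=(-2.000, 72.000, -56.000°)


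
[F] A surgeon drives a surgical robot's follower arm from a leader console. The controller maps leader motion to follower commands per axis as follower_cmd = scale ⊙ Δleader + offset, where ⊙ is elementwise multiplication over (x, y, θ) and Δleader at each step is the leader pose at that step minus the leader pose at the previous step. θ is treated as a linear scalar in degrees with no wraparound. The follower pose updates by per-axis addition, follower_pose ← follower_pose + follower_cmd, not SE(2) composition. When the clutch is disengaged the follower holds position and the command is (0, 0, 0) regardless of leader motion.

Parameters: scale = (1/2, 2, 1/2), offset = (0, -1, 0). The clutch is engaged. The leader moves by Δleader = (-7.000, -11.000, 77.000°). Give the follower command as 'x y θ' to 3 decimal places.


-3.500 -23.000 38.500

axis x: 1/2·-7.000 + 0 = -3.500
axis y: 2·-11.000 + -1 = -23.000
axis θ: 1/2·77.000 + 0 = 38.500


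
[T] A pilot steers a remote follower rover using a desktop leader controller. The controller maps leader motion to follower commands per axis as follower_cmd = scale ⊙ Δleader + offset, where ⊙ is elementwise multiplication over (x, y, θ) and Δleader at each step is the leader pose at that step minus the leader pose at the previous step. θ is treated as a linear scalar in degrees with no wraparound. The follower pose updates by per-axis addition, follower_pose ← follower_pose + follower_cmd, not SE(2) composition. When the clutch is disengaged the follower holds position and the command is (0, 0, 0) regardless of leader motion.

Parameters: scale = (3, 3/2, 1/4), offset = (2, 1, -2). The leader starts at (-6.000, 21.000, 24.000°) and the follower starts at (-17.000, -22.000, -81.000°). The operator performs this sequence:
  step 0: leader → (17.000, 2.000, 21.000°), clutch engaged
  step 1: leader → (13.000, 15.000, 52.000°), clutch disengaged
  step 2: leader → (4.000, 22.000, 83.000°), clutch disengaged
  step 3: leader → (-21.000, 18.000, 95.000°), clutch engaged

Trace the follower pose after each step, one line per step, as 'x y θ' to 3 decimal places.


step 0: Δleader=(23.000, -19.000, -3.000°), engaged; cmd=(71.000, -27.500, -2.750°) → follower=(54.000, -49.500, -83.750°)
step 1: Δleader=(-4.000, 13.000, 31.000°), disengaged; cmd=(0,0,0) → follower holds at (54.000, -49.500, -83.750°)
step 2: Δleader=(-9.000, 7.000, 31.000°), disengaged; cmd=(0,0,0) → follower holds at (54.000, -49.500, -83.750°)
step 3: Δleader=(-25.000, -4.000, 12.000°), engaged; cmd=(-73.000, -5.000, 1.000°) → follower=(-19.000, -54.500, -82.750°)

54.000 -49.500 -83.750
54.000 -49.500 -83.750
54.000 -49.500 -83.750
-19.000 -54.500 -82.750


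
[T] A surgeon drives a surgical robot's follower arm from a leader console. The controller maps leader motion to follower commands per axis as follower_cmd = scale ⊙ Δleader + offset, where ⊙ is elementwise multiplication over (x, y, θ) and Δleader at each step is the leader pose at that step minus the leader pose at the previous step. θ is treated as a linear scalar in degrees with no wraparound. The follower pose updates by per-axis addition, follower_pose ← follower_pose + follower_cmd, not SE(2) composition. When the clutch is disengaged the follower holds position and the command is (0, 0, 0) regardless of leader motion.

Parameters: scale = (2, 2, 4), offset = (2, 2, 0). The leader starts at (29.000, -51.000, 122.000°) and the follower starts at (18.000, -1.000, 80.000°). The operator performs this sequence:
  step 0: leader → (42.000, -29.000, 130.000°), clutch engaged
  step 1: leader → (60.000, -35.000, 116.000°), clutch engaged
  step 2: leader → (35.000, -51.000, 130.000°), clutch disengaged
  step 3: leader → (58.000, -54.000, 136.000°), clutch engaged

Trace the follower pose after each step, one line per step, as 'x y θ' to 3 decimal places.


step 0: Δleader=(13.000, 22.000, 8.000°), engaged; cmd=(28.000, 46.000, 32.000°) → follower=(46.000, 45.000, 112.000°)
step 1: Δleader=(18.000, -6.000, -14.000°), engaged; cmd=(38.000, -10.000, -56.000°) → follower=(84.000, 35.000, 56.000°)
step 2: Δleader=(-25.000, -16.000, 14.000°), disengaged; cmd=(0,0,0) → follower holds at (84.000, 35.000, 56.000°)
step 3: Δleader=(23.000, -3.000, 6.000°), engaged; cmd=(48.000, -4.000, 24.000°) → follower=(132.000, 31.000, 80.000°)

46.000 45.000 112.000
84.000 35.000 56.000
84.000 35.000 56.000
132.000 31.000 80.000


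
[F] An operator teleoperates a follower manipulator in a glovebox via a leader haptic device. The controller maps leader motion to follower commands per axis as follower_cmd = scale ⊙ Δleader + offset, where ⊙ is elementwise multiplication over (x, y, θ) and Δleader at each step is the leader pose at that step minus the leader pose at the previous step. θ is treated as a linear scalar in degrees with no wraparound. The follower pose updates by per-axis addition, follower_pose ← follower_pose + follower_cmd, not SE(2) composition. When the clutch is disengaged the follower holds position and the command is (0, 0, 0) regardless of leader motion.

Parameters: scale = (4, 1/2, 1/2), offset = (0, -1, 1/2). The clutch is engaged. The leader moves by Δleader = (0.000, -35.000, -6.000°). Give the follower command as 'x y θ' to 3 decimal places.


0.000 -18.500 -2.500

axis x: 4·0.000 + 0 = 0.000
axis y: 1/2·-35.000 + -1 = -18.500
axis θ: 1/2·-6.000 + 1/2 = -2.500


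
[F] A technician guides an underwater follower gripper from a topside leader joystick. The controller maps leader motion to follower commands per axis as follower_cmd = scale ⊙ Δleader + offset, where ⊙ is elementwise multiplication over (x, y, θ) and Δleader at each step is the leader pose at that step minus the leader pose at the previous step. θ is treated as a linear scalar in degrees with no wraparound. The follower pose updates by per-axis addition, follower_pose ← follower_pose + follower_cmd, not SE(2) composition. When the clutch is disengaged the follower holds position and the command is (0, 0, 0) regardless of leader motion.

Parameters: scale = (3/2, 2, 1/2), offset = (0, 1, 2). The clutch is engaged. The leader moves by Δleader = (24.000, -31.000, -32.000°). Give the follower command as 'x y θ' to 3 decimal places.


axis x: 3/2·24.000 + 0 = 36.000
axis y: 2·-31.000 + 1 = -61.000
axis θ: 1/2·-32.000 + 2 = -14.000

36.000 -61.000 -14.000


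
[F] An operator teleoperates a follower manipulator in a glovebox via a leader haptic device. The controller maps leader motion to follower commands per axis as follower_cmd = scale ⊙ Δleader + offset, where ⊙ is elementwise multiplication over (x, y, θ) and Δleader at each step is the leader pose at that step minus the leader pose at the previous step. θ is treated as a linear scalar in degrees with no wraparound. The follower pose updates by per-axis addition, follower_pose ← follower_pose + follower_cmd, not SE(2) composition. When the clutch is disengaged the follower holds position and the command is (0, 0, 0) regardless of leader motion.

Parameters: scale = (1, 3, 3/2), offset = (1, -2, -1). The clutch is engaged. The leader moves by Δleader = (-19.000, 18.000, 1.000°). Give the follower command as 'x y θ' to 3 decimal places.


-18.000 52.000 0.500

axis x: 1·-19.000 + 1 = -18.000
axis y: 3·18.000 + -2 = 52.000
axis θ: 3/2·1.000 + -1 = 0.500


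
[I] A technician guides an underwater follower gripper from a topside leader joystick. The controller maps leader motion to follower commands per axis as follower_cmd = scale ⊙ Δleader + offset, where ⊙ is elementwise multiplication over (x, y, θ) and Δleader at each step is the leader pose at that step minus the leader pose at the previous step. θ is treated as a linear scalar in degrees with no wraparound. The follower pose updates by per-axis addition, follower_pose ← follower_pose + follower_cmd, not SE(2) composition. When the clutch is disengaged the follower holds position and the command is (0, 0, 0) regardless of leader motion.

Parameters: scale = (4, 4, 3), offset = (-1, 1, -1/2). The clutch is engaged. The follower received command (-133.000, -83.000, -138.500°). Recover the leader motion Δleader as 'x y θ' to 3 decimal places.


axis x: (-133.000 − -1) / (4) = -33.000
axis y: (-83.000 − 1) / (4) = -21.000
axis θ: (-138.500 − -1/2) / (3) = -46.000

-33.000 -21.000 -46.000


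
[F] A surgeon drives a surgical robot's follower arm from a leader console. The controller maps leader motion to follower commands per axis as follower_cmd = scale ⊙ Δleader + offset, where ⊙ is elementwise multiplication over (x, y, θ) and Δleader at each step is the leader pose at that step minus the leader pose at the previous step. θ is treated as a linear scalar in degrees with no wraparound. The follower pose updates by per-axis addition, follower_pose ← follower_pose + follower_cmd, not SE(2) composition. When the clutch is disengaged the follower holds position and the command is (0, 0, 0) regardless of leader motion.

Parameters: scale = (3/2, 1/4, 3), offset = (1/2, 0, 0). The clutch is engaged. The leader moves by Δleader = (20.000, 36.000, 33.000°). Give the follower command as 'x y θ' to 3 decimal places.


30.500 9.000 99.000

axis x: 3/2·20.000 + 1/2 = 30.500
axis y: 1/4·36.000 + 0 = 9.000
axis θ: 3·33.000 + 0 = 99.000


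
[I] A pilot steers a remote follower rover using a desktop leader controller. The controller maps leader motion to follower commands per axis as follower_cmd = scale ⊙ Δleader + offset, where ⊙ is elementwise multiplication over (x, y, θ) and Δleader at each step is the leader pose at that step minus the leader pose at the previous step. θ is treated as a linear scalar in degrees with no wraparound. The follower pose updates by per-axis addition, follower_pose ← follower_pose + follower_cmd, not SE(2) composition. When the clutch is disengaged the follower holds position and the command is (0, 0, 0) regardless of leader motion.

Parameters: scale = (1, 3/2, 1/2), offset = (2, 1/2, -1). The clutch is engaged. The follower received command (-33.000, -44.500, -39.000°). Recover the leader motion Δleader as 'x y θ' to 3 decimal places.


-35.000 -30.000 -76.000

axis x: (-33.000 − 2) / (1) = -35.000
axis y: (-44.500 − 1/2) / (3/2) = -30.000
axis θ: (-39.000 − -1) / (1/2) = -76.000


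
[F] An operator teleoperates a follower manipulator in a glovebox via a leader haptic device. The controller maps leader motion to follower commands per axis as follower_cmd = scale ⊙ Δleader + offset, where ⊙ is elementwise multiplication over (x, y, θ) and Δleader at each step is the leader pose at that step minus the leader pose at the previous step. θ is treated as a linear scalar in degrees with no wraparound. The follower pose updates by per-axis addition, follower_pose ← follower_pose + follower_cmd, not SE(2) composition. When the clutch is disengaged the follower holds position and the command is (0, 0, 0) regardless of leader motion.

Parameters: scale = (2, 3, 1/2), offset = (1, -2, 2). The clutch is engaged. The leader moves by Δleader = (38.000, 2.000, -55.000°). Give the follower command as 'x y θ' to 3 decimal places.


axis x: 2·38.000 + 1 = 77.000
axis y: 3·2.000 + -2 = 4.000
axis θ: 1/2·-55.000 + 2 = -25.500

77.000 4.000 -25.500


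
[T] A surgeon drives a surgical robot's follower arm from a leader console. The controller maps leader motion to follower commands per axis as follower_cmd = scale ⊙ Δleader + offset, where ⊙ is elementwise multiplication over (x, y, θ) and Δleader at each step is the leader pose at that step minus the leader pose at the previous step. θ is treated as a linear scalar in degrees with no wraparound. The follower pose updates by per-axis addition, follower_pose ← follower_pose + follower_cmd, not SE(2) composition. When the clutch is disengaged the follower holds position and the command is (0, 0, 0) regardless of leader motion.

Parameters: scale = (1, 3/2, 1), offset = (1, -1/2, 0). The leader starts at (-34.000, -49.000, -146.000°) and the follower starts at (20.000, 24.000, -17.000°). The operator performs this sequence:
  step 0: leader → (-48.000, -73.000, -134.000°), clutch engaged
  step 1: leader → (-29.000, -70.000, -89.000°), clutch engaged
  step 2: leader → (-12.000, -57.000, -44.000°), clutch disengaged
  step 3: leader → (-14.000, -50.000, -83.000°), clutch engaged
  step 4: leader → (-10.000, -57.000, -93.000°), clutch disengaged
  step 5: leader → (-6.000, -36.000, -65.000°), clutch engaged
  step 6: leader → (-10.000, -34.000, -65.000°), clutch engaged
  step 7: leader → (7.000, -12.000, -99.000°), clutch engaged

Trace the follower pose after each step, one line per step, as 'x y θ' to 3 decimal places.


step 0: Δleader=(-14.000, -24.000, 12.000°), engaged; cmd=(-13.000, -36.500, 12.000°) → follower=(7.000, -12.500, -5.000°)
step 1: Δleader=(19.000, 3.000, 45.000°), engaged; cmd=(20.000, 4.000, 45.000°) → follower=(27.000, -8.500, 40.000°)
step 2: Δleader=(17.000, 13.000, 45.000°), disengaged; cmd=(0,0,0) → follower holds at (27.000, -8.500, 40.000°)
step 3: Δleader=(-2.000, 7.000, -39.000°), engaged; cmd=(-1.000, 10.000, -39.000°) → follower=(26.000, 1.500, 1.000°)
step 4: Δleader=(4.000, -7.000, -10.000°), disengaged; cmd=(0,0,0) → follower holds at (26.000, 1.500, 1.000°)
step 5: Δleader=(4.000, 21.000, 28.000°), engaged; cmd=(5.000, 31.000, 28.000°) → follower=(31.000, 32.500, 29.000°)
step 6: Δleader=(-4.000, 2.000, 0.000°), engaged; cmd=(-3.000, 2.500, 0.000°) → follower=(28.000, 35.000, 29.000°)
step 7: Δleader=(17.000, 22.000, -34.000°), engaged; cmd=(18.000, 32.500, -34.000°) → follower=(46.000, 67.500, -5.000°)

7.000 -12.500 -5.000
27.000 -8.500 40.000
27.000 -8.500 40.000
26.000 1.500 1.000
26.000 1.500 1.000
31.000 32.500 29.000
28.000 35.000 29.000
46.000 67.500 -5.000


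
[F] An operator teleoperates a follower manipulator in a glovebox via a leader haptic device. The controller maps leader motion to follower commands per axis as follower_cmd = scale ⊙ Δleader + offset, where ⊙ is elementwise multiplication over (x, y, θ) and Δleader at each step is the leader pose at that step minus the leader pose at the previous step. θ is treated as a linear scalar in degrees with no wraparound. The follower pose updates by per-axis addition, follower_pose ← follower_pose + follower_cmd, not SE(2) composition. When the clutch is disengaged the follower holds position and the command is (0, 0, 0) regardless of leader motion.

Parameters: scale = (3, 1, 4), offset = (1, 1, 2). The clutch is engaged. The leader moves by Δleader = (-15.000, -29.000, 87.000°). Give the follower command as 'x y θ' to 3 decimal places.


axis x: 3·-15.000 + 1 = -44.000
axis y: 1·-29.000 + 1 = -28.000
axis θ: 4·87.000 + 2 = 350.000

-44.000 -28.000 350.000


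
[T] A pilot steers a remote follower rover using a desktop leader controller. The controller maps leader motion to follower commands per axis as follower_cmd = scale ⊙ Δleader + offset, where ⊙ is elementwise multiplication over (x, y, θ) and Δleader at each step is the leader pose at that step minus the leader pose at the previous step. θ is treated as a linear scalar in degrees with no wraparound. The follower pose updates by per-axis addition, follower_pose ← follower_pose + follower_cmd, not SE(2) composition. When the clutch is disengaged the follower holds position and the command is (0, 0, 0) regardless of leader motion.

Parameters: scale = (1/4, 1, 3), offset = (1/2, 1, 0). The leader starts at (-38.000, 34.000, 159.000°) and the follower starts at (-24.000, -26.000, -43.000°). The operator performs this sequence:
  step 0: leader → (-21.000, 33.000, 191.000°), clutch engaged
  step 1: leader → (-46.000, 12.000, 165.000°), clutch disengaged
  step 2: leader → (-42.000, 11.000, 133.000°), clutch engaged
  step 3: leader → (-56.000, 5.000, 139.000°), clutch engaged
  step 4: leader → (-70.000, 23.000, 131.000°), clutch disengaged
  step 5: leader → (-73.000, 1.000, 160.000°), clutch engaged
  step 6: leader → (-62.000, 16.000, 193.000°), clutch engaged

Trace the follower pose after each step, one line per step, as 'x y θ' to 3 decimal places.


step 0: Δleader=(17.000, -1.000, 32.000°), engaged; cmd=(4.750, 0.000, 96.000°) → follower=(-19.250, -26.000, 53.000°)
step 1: Δleader=(-25.000, -21.000, -26.000°), disengaged; cmd=(0,0,0) → follower holds at (-19.250, -26.000, 53.000°)
step 2: Δleader=(4.000, -1.000, -32.000°), engaged; cmd=(1.500, 0.000, -96.000°) → follower=(-17.750, -26.000, -43.000°)
step 3: Δleader=(-14.000, -6.000, 6.000°), engaged; cmd=(-3.000, -5.000, 18.000°) → follower=(-20.750, -31.000, -25.000°)
step 4: Δleader=(-14.000, 18.000, -8.000°), disengaged; cmd=(0,0,0) → follower holds at (-20.750, -31.000, -25.000°)
step 5: Δleader=(-3.000, -22.000, 29.000°), engaged; cmd=(-0.250, -21.000, 87.000°) → follower=(-21.000, -52.000, 62.000°)
step 6: Δleader=(11.000, 15.000, 33.000°), engaged; cmd=(3.250, 16.000, 99.000°) → follower=(-17.750, -36.000, 161.000°)

-19.250 -26.000 53.000
-19.250 -26.000 53.000
-17.750 -26.000 -43.000
-20.750 -31.000 -25.000
-20.750 -31.000 -25.000
-21.000 -52.000 62.000
-17.750 -36.000 161.000


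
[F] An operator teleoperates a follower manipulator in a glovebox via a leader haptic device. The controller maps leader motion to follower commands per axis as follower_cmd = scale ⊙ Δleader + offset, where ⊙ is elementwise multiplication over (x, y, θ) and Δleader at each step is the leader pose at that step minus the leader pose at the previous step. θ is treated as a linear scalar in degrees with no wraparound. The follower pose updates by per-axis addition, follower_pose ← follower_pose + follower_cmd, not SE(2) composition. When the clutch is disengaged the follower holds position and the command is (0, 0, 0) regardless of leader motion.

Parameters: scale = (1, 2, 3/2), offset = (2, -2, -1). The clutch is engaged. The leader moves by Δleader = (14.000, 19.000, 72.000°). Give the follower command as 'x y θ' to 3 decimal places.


axis x: 1·14.000 + 2 = 16.000
axis y: 2·19.000 + -2 = 36.000
axis θ: 3/2·72.000 + -1 = 107.000

16.000 36.000 107.000


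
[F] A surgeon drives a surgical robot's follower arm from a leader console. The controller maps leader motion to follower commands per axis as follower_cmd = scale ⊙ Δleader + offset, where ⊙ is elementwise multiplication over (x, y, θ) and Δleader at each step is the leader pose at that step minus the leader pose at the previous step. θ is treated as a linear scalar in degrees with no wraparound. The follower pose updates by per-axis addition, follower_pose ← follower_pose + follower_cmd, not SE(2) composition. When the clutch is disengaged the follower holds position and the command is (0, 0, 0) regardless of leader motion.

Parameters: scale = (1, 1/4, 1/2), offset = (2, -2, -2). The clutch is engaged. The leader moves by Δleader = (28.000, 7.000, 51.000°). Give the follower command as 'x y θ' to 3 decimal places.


30.000 -0.250 23.500

axis x: 1·28.000 + 2 = 30.000
axis y: 1/4·7.000 + -2 = -0.250
axis θ: 1/2·51.000 + -2 = 23.500


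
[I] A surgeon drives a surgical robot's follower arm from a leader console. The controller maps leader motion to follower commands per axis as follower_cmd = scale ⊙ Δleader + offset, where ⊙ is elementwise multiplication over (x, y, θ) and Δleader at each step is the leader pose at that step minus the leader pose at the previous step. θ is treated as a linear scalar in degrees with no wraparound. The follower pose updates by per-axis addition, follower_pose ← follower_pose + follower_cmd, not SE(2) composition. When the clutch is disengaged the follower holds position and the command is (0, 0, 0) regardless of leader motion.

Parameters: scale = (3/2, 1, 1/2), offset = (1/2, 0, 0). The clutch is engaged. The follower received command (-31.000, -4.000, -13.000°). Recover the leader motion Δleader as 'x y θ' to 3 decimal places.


-21.000 -4.000 -26.000

axis x: (-31.000 − 1/2) / (3/2) = -21.000
axis y: (-4.000 − 0) / (1) = -4.000
axis θ: (-13.000 − 0) / (1/2) = -26.000


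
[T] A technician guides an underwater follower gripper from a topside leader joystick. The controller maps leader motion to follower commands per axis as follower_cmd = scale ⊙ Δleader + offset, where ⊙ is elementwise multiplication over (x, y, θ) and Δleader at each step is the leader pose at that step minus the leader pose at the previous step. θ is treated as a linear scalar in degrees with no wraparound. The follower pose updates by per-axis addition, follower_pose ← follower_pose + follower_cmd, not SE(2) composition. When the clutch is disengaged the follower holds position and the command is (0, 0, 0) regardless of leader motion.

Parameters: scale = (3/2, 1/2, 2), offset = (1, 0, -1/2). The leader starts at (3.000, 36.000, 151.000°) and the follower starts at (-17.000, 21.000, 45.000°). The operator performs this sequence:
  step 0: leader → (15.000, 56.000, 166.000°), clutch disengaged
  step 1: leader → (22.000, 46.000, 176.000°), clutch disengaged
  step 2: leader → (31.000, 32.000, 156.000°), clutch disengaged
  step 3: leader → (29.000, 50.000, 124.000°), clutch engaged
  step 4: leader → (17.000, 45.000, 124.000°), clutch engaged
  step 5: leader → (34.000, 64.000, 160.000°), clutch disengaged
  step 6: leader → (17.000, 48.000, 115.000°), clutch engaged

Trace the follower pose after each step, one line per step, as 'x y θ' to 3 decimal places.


step 0: Δleader=(12.000, 20.000, 15.000°), disengaged; cmd=(0,0,0) → follower holds at (-17.000, 21.000, 45.000°)
step 1: Δleader=(7.000, -10.000, 10.000°), disengaged; cmd=(0,0,0) → follower holds at (-17.000, 21.000, 45.000°)
step 2: Δleader=(9.000, -14.000, -20.000°), disengaged; cmd=(0,0,0) → follower holds at (-17.000, 21.000, 45.000°)
step 3: Δleader=(-2.000, 18.000, -32.000°), engaged; cmd=(-2.000, 9.000, -64.500°) → follower=(-19.000, 30.000, -19.500°)
step 4: Δleader=(-12.000, -5.000, 0.000°), engaged; cmd=(-17.000, -2.500, -0.500°) → follower=(-36.000, 27.500, -20.000°)
step 5: Δleader=(17.000, 19.000, 36.000°), disengaged; cmd=(0,0,0) → follower holds at (-36.000, 27.500, -20.000°)
step 6: Δleader=(-17.000, -16.000, -45.000°), engaged; cmd=(-24.500, -8.000, -90.500°) → follower=(-60.500, 19.500, -110.500°)

-17.000 21.000 45.000
-17.000 21.000 45.000
-17.000 21.000 45.000
-19.000 30.000 -19.500
-36.000 27.500 -20.000
-36.000 27.500 -20.000
-60.500 19.500 -110.500


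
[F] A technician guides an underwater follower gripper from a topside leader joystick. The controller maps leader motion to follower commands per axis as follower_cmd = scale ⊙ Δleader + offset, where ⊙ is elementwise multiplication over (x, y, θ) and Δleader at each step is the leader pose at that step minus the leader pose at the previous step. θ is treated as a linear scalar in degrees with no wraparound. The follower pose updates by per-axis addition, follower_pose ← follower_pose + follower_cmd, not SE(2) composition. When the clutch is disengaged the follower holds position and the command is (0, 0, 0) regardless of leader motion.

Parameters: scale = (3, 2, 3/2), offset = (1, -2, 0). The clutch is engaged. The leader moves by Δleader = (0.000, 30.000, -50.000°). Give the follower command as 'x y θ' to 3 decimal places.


1.000 58.000 -75.000

axis x: 3·0.000 + 1 = 1.000
axis y: 2·30.000 + -2 = 58.000
axis θ: 3/2·-50.000 + 0 = -75.000


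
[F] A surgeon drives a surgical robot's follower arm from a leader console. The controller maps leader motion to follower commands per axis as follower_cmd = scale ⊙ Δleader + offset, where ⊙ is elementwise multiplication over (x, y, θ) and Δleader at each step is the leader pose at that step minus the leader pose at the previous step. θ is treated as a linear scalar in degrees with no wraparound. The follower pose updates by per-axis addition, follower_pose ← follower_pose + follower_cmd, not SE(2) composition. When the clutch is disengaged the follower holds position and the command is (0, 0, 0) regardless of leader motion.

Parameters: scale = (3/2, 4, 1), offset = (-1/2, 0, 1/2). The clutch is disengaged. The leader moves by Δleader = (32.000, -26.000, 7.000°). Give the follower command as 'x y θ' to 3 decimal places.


0.000 0.000 0.000

clutch disengaged → follower holds; cmd = (0, 0, 0)


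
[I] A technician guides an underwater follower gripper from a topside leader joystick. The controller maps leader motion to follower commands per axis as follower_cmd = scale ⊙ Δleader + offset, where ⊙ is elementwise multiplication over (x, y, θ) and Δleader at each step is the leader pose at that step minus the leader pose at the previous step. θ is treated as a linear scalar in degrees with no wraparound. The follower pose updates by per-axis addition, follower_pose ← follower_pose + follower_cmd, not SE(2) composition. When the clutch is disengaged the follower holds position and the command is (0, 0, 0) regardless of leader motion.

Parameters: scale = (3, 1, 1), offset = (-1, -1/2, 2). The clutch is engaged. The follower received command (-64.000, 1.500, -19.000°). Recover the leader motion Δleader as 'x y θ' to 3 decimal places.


-21.000 2.000 -21.000

axis x: (-64.000 − -1) / (3) = -21.000
axis y: (1.500 − -1/2) / (1) = 2.000
axis θ: (-19.000 − 2) / (1) = -21.000


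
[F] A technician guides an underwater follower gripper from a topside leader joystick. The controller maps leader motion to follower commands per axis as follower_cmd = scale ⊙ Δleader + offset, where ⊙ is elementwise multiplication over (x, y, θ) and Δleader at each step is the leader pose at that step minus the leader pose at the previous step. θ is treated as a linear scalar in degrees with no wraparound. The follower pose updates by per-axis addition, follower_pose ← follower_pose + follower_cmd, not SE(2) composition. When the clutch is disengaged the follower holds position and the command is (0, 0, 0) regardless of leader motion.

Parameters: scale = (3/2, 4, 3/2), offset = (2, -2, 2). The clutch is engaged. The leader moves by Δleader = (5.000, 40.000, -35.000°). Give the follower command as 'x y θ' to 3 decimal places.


axis x: 3/2·5.000 + 2 = 9.500
axis y: 4·40.000 + -2 = 158.000
axis θ: 3/2·-35.000 + 2 = -50.500

9.500 158.000 -50.500


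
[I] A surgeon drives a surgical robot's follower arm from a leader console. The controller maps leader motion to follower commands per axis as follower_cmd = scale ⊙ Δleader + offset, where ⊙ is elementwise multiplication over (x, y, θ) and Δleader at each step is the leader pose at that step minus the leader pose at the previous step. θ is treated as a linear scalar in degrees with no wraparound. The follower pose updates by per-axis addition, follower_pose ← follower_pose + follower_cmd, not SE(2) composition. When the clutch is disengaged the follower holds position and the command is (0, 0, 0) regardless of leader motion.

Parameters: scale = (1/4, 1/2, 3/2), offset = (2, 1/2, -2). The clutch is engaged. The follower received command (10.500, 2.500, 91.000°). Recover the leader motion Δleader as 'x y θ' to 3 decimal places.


34.000 4.000 62.000

axis x: (10.500 − 2) / (1/4) = 34.000
axis y: (2.500 − 1/2) / (1/2) = 4.000
axis θ: (91.000 − -2) / (3/2) = 62.000
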